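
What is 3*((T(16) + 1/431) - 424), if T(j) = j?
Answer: -527541/431 ≈ -1224.0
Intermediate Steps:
3*((T(16) + 1/431) - 424) = 3*((16 + 1/431) - 424) = 3*(6897/431 - 424) = 3*(-175847/431) = -527541/431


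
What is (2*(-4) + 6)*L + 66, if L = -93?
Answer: 252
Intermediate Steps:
(2*(-4) + 6)*L + 66 = (2*(-4) + 6)*(-93) + 66 = (-8 + 6)*(-93) + 66 = -2*(-93) + 66 = 186 + 66 = 252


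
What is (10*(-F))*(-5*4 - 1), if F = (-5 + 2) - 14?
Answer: -3570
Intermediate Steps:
F = -17 (F = -3 - 14 = -17)
(10*(-F))*(-5*4 - 1) = (10*(-1*(-17)))*(-5*4 - 1) = (10*17)*(-20 - 1) = 170*(-21) = -3570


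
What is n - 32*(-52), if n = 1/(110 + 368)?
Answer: 795393/478 ≈ 1664.0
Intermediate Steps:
n = 1/478 ≈ 0.0020920
n - 32*(-52) = 1/478 - 32*(-52) = 1/478 + 1664 = 795393/478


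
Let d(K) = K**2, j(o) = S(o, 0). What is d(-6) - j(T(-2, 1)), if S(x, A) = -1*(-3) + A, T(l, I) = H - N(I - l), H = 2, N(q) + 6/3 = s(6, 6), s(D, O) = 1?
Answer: 33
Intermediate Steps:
N(q) = -1 (N(q) = -2 + 1 = -1)
T(l, I) = 3 (T(l, I) = 2 - 1*(-1) = 2 + 1 = 3)
S(x, A) = 3 + A
j(o) = 3 (j(o) = 3 + 0 = 3)
d(-6) - j(T(-2, 1)) = (-6)**2 - 1*3 = 36 - 3 = 33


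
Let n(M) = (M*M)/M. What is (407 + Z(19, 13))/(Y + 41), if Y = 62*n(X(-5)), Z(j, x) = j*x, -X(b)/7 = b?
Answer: 218/737 ≈ 0.29579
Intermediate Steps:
X(b) = -7*b
n(M) = M (n(M) = M²/M = M)
Y = 2170 (Y = 62*(-7*(-5)) = 62*35 = 2170)
(407 + Z(19, 13))/(Y + 41) = (407 + 19*13)/(2170 + 41) = (407 + 247)/2211 = 654*(1/2211) = 218/737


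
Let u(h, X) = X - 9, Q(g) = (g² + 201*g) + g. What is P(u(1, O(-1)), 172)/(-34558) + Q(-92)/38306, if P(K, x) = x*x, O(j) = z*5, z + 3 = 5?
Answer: -370742916/330944687 ≈ -1.1203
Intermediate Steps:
z = 2 (z = -3 + 5 = 2)
O(j) = 10 (O(j) = 2*5 = 10)
Q(g) = g² + 202*g
u(h, X) = -9 + X
P(K, x) = x²
P(u(1, O(-1)), 172)/(-34558) + Q(-92)/38306 = 172²/(-34558) - 92*(202 - 92)/38306 = 29584*(-1/34558) - 92*110*(1/38306) = -14792/17279 - 10120*1/38306 = -14792/17279 - 5060/19153 = -370742916/330944687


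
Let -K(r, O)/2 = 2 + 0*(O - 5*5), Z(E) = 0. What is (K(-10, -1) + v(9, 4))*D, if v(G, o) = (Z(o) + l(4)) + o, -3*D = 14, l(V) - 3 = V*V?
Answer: -266/3 ≈ -88.667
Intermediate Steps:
l(V) = 3 + V² (l(V) = 3 + V*V = 3 + V²)
D = -14/3 (D = -⅓*14 = -14/3 ≈ -4.6667)
v(G, o) = 19 + o (v(G, o) = (0 + (3 + 4²)) + o = (0 + (3 + 16)) + o = (0 + 19) + o = 19 + o)
K(r, O) = -4 (K(r, O) = -2*(2 + 0*(O - 5*5)) = -2*(2 + 0*(O - 25)) = -2*(2 + 0*(-25 + O)) = -2*(2 + 0) = -2*2 = -4)
(K(-10, -1) + v(9, 4))*D = (-4 + (19 + 4))*(-14/3) = (-4 + 23)*(-14/3) = 19*(-14/3) = -266/3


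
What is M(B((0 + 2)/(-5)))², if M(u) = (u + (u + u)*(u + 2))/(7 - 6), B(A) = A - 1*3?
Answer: 23409/625 ≈ 37.454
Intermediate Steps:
B(A) = -3 + A (B(A) = A - 3 = -3 + A)
M(u) = u + 2*u*(2 + u) (M(u) = (u + (2*u)*(2 + u))/1 = (u + 2*u*(2 + u))*1 = u + 2*u*(2 + u))
M(B((0 + 2)/(-5)))² = ((-3 + (0 + 2)/(-5))*(5 + 2*(-3 + (0 + 2)/(-5))))² = ((-3 + 2*(-⅕))*(5 + 2*(-3 + 2*(-⅕))))² = ((-3 - ⅖)*(5 + 2*(-3 - ⅖)))² = (-17*(5 + 2*(-17/5))/5)² = (-17*(5 - 34/5)/5)² = (-17/5*(-9/5))² = (153/25)² = 23409/625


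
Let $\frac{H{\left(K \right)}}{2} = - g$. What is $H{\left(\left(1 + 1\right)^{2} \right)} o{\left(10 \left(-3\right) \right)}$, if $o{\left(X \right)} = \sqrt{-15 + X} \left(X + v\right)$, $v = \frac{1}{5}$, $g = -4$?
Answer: $- \frac{3576 i \sqrt{5}}{5} \approx - 1599.2 i$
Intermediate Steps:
$v = \frac{1}{5} \approx 0.2$
$o{\left(X \right)} = \sqrt{-15 + X} \left(\frac{1}{5} + X\right)$ ($o{\left(X \right)} = \sqrt{-15 + X} \left(X + \frac{1}{5}\right) = \sqrt{-15 + X} \left(\frac{1}{5} + X\right)$)
$H{\left(K \right)} = 8$ ($H{\left(K \right)} = 2 \left(\left(-1\right) \left(-4\right)\right) = 2 \cdot 4 = 8$)
$H{\left(\left(1 + 1\right)^{2} \right)} o{\left(10 \left(-3\right) \right)} = 8 \sqrt{-15 + 10 \left(-3\right)} \left(\frac{1}{5} + 10 \left(-3\right)\right) = 8 \sqrt{-15 - 30} \left(\frac{1}{5} - 30\right) = 8 \sqrt{-45} \left(- \frac{149}{5}\right) = 8 \cdot 3 i \sqrt{5} \left(- \frac{149}{5}\right) = 8 \left(- \frac{447 i \sqrt{5}}{5}\right) = - \frac{3576 i \sqrt{5}}{5}$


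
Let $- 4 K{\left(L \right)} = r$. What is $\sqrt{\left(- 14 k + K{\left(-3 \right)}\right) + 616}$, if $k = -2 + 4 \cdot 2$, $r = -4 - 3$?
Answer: $\frac{\sqrt{2135}}{2} \approx 23.103$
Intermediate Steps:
$r = -7$
$K{\left(L \right)} = \frac{7}{4}$ ($K{\left(L \right)} = \left(- \frac{1}{4}\right) \left(-7\right) = \frac{7}{4}$)
$k = 6$ ($k = -2 + 8 = 6$)
$\sqrt{\left(- 14 k + K{\left(-3 \right)}\right) + 616} = \sqrt{\left(\left(-14\right) 6 + \frac{7}{4}\right) + 616} = \sqrt{\left(-84 + \frac{7}{4}\right) + 616} = \sqrt{- \frac{329}{4} + 616} = \sqrt{\frac{2135}{4}} = \frac{\sqrt{2135}}{2}$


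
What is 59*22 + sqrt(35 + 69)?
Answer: 1298 + 2*sqrt(26) ≈ 1308.2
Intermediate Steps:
59*22 + sqrt(35 + 69) = 1298 + sqrt(104) = 1298 + 2*sqrt(26)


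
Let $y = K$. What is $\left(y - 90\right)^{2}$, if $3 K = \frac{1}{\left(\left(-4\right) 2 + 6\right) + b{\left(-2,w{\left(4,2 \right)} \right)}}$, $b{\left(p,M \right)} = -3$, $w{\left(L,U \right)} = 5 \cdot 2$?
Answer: $\frac{1825201}{225} \approx 8112.0$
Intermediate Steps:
$w{\left(L,U \right)} = 10$
$K = - \frac{1}{15}$ ($K = \frac{1}{3 \left(\left(\left(-4\right) 2 + 6\right) - 3\right)} = \frac{1}{3 \left(\left(-8 + 6\right) - 3\right)} = \frac{1}{3 \left(-2 - 3\right)} = \frac{1}{3 \left(-5\right)} = \frac{1}{3} \left(- \frac{1}{5}\right) = - \frac{1}{15} \approx -0.066667$)
$y = - \frac{1}{15} \approx -0.066667$
$\left(y - 90\right)^{2} = \left(- \frac{1}{15} - 90\right)^{2} = \left(- \frac{1351}{15}\right)^{2} = \frac{1825201}{225}$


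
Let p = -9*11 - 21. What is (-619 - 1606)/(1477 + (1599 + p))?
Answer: -2225/2956 ≈ -0.75271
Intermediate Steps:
p = -120 (p = -99 - 21 = -120)
(-619 - 1606)/(1477 + (1599 + p)) = (-619 - 1606)/(1477 + (1599 - 120)) = -2225/(1477 + 1479) = -2225/2956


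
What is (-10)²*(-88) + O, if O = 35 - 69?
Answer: -8834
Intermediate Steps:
O = -34
(-10)²*(-88) + O = (-10)²*(-88) - 34 = 100*(-88) - 34 = -8800 - 34 = -8834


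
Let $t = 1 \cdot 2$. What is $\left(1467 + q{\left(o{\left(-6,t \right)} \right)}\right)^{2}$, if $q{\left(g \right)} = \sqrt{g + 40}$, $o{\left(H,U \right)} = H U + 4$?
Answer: $2152121 + 11736 \sqrt{2} \approx 2.1687 \cdot 10^{6}$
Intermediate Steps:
$t = 2$
$o{\left(H,U \right)} = 4 + H U$
$q{\left(g \right)} = \sqrt{40 + g}$
$\left(1467 + q{\left(o{\left(-6,t \right)} \right)}\right)^{2} = \left(1467 + \sqrt{40 + \left(4 - 12\right)}\right)^{2} = \left(1467 + \sqrt{40 - 8}\right)^{2} = \left(1467 + \sqrt{32}\right)^{2} = \left(1467 + 4 \sqrt{2}\right)^{2}$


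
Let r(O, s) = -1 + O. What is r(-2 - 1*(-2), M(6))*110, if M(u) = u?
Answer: -110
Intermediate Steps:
r(-2 - 1*(-2), M(6))*110 = (-1 + (-2 - 1*(-2)))*110 = (-1 + (-2 + 2))*110 = (-1 + 0)*110 = -1*110 = -110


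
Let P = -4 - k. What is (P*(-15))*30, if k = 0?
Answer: 1800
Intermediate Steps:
P = -4 (P = -4 - 1*0 = -4 + 0 = -4)
(P*(-15))*30 = -4*(-15)*30 = 60*30 = 1800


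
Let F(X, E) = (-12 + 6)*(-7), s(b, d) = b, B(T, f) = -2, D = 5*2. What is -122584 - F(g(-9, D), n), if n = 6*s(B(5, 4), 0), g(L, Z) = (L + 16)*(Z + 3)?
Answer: -122626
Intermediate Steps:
D = 10
g(L, Z) = (3 + Z)*(16 + L) (g(L, Z) = (16 + L)*(3 + Z) = (3 + Z)*(16 + L))
n = -12 (n = 6*(-2) = -12)
F(X, E) = 42 (F(X, E) = -6*(-7) = 42)
-122584 - F(g(-9, D), n) = -122584 - 1*42 = -122584 - 42 = -122626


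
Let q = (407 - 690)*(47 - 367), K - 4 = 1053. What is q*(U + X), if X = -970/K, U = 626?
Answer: 59834078720/1057 ≈ 5.6607e+7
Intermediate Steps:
K = 1057 (K = 4 + 1053 = 1057)
q = 90560 (q = -283*(-320) = 90560)
X = -970/1057 ≈ -0.91769
q*(U + X) = 90560*(626 - 970/1057) = 90560*(660712/1057) = 59834078720/1057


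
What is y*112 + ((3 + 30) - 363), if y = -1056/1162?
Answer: -35838/83 ≈ -431.78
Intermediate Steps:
y = -528/581 (y = -1056*1/1162 = -528/581 ≈ -0.90878)
y*112 + ((3 + 30) - 363) = -528/581*112 + ((3 + 30) - 363) = -8448/83 + (33 - 363) = -8448/83 - 330 = -35838/83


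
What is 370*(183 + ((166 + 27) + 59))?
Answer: 160950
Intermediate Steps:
370*(183 + ((166 + 27) + 59)) = 370*(183 + (193 + 59)) = 370*(183 + 252) = 370*435 = 160950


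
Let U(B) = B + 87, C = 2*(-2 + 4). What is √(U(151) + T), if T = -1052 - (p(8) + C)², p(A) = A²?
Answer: I*√5438 ≈ 73.743*I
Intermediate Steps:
C = 4 (C = 2*2 = 4)
U(B) = 87 + B
T = -5676 (T = -1052 - (8² + 4)² = -1052 - (64 + 4)² = -1052 - 1*68² = -1052 - 1*4624 = -1052 - 4624 = -5676)
√(U(151) + T) = √((87 + 151) - 5676) = √(238 - 5676) = √(-5438) = I*√5438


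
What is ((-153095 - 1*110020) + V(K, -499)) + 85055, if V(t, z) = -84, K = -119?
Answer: -178144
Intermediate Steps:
((-153095 - 1*110020) + V(K, -499)) + 85055 = ((-153095 - 1*110020) - 84) + 85055 = ((-153095 - 110020) - 84) + 85055 = (-263115 - 84) + 85055 = -263199 + 85055 = -178144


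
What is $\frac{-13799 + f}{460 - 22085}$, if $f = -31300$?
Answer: $\frac{45099}{21625} \approx 2.0855$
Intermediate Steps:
$\frac{-13799 + f}{460 - 22085} = \frac{-13799 - 31300}{460 - 22085} = - \frac{45099}{-21625} = \left(-45099\right) \left(- \frac{1}{21625}\right) = \frac{45099}{21625}$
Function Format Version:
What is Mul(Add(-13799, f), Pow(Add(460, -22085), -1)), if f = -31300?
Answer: Rational(45099, 21625) ≈ 2.0855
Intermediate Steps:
Mul(Add(-13799, f), Pow(Add(460, -22085), -1)) = Mul(Add(-13799, -31300), Pow(Add(460, -22085), -1)) = Mul(-45099, Pow(-21625, -1)) = Mul(-45099, Rational(-1, 21625)) = Rational(45099, 21625)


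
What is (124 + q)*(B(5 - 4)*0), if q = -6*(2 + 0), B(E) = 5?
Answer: 0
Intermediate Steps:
q = -12 (q = -6*2 = -12)
(124 + q)*(B(5 - 4)*0) = (124 - 12)*(5*0) = 112*0 = 0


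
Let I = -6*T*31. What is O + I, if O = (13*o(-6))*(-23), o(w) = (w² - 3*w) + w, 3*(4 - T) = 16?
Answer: -14104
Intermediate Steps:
T = -4/3 (T = 4 - ⅓*16 = 4 - 16/3 = -4/3 ≈ -1.3333)
o(w) = w² - 2*w
I = 248 (I = -6*(-4/3)*31 = 8*31 = 248)
O = -14352 (O = (13*(-6*(-2 - 6)))*(-23) = (13*(-6*(-8)))*(-23) = (13*48)*(-23) = 624*(-23) = -14352)
O + I = -14352 + 248 = -14104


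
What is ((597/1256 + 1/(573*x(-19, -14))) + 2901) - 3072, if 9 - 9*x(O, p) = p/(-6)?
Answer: -204538119/1199480 ≈ -170.52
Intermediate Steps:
x(O, p) = 1 + p/54 (x(O, p) = 1 - p/(9*(-6)) = 1 - p*(-1)/(9*6) = 1 - (-1)*p/54 = 1 + p/54)
((597/1256 + 1/(573*x(-19, -14))) + 2901) - 3072 = ((597/1256 + 1/(573*(1 + (1/54)*(-14)))) + 2901) - 3072 = ((597*(1/1256) + 1/(573*(1 - 7/27))) + 2901) - 3072 = ((597/1256 + 1/(573*(20/27))) + 2901) - 3072 = ((597/1256 + (1/573)*(27/20)) + 2901) - 3072 = ((597/1256 + 9/3820) + 2901) - 3072 = (572961/1199480 + 2901) - 3072 = 3480264441/1199480 - 3072 = -204538119/1199480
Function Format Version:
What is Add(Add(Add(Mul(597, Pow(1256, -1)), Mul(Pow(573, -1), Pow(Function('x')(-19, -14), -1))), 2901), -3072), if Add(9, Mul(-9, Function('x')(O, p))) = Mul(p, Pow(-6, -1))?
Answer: Rational(-204538119, 1199480) ≈ -170.52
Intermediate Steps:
Function('x')(O, p) = Add(1, Mul(Rational(1, 54), p)) (Function('x')(O, p) = Add(1, Mul(Rational(-1, 9), Mul(p, Pow(-6, -1)))) = Add(1, Mul(Rational(-1, 9), Mul(p, Rational(-1, 6)))) = Add(1, Mul(Rational(-1, 9), Mul(Rational(-1, 6), p))) = Add(1, Mul(Rational(1, 54), p)))
Add(Add(Add(Mul(597, Pow(1256, -1)), Mul(Pow(573, -1), Pow(Function('x')(-19, -14), -1))), 2901), -3072) = Add(Add(Add(Mul(597, Pow(1256, -1)), Mul(Pow(573, -1), Pow(Add(1, Mul(Rational(1, 54), -14)), -1))), 2901), -3072) = Add(Add(Add(Mul(597, Rational(1, 1256)), Mul(Rational(1, 573), Pow(Add(1, Rational(-7, 27)), -1))), 2901), -3072) = Add(Add(Add(Rational(597, 1256), Mul(Rational(1, 573), Pow(Rational(20, 27), -1))), 2901), -3072) = Add(Add(Add(Rational(597, 1256), Mul(Rational(1, 573), Rational(27, 20))), 2901), -3072) = Add(Add(Add(Rational(597, 1256), Rational(9, 3820)), 2901), -3072) = Add(Add(Rational(572961, 1199480), 2901), -3072) = Add(Rational(3480264441, 1199480), -3072) = Rational(-204538119, 1199480)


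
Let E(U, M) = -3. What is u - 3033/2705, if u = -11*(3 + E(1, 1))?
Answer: -3033/2705 ≈ -1.1213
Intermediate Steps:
u = 0 (u = -11*(3 - 3) = -11*0 = 0)
u - 3033/2705 = 0 - 3033/2705 = -3033/2705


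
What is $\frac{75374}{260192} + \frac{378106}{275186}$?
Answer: $\frac{29780506479}{17900298928} \approx 1.6637$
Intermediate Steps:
$\frac{75374}{260192} + \frac{378106}{275186} = 75374 \cdot \frac{1}{260192} + 378106 \cdot \frac{1}{275186} = \frac{37687}{130096} + \frac{189053}{137593} = \frac{29780506479}{17900298928}$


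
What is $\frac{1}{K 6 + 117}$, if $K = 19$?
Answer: $\frac{1}{231} \approx 0.004329$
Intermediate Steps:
$\frac{1}{K 6 + 117} = \frac{1}{19 \cdot 6 + 117} = \frac{1}{114 + 117} = \frac{1}{231}$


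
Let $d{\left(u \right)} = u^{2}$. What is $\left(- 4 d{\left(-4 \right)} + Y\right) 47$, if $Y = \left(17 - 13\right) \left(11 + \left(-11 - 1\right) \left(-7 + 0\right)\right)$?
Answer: $14852$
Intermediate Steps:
$Y = 380$ ($Y = 4 \left(11 - -84\right) = 4 \left(11 + 84\right) = 4 \cdot 95 = 380$)
$\left(- 4 d{\left(-4 \right)} + Y\right) 47 = \left(- 4 \left(-4\right)^{2} + 380\right) 47 = \left(\left(-4\right) 16 + 380\right) 47 = \left(-64 + 380\right) 47 = 316 \cdot 47 = 14852$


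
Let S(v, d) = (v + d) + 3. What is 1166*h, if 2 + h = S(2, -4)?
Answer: -1166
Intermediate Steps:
S(v, d) = 3 + d + v (S(v, d) = (d + v) + 3 = 3 + d + v)
h = -1 (h = -2 + (3 - 4 + 2) = -2 + 1 = -1)
1166*h = 1166*(-1) = -1166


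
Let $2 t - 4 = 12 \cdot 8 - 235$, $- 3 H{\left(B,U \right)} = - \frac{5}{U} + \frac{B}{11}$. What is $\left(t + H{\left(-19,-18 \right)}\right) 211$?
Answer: $- \frac{4199744}{297} \approx -14141.0$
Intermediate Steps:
$H{\left(B,U \right)} = - \frac{B}{33} + \frac{5}{3 U}$ ($H{\left(B,U \right)} = - \frac{- \frac{5}{U} + \frac{B}{11}}{3} = - \frac{B}{33} + \frac{5}{3 U}$)
$t = - \frac{135}{2}$ ($t = 2 + \frac{12 \cdot 8 - 235}{2} = 2 + \frac{96 - 235}{2} = 2 + \frac{1}{2} \left(-139\right) = 2 - \frac{139}{2} = - \frac{135}{2} \approx -67.5$)
$\left(t + H{\left(-19,-18 \right)}\right) 211 = \left(- \frac{135}{2} + \frac{55 - \left(-19\right) \left(-18\right)}{33 \left(-18\right)}\right) 211 = \left(- \frac{135}{2} + \frac{1}{33} \left(- \frac{1}{18}\right) \left(55 - 342\right)\right) 211 = \left(- \frac{135}{2} + \frac{1}{33} \left(- \frac{1}{18}\right) \left(-287\right)\right) 211 = \left(- \frac{135}{2} + \frac{287}{594}\right) 211 = \left(- \frac{19904}{297}\right) 211 = - \frac{4199744}{297}$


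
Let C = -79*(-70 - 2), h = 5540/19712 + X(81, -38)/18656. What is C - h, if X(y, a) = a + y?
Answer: 1485540585/261184 ≈ 5687.7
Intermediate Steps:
h = 74007/261184 (h = 5540/19712 + (-38 + 81)/18656 = 5540*(1/19712) + 43*(1/18656) = 1385/4928 + 43/18656 = 74007/261184 ≈ 0.28335)
C = 5688 (C = -79*(-72) = 5688)
C - h = 5688 - 1*74007/261184 = 5688 - 74007/261184 = 1485540585/261184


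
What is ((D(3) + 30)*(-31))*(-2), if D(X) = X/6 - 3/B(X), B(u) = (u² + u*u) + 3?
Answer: 13175/7 ≈ 1882.1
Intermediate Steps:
B(u) = 3 + 2*u² (B(u) = (u² + u²) + 3 = 2*u² + 3 = 3 + 2*u²)
D(X) = -3/(3 + 2*X²) + X/6 (D(X) = X/6 - 3/(3 + 2*X²) = -3/(3 + 2*X²) + X/6)
((D(3) + 30)*(-31))*(-2) = (((-18 + 3*(3 + 2*3²))/(6*(3 + 2*3²)) + 30)*(-31))*(-2) = (((-18 + 3*(3 + 2*9))/(6*(3 + 2*9)) + 30)*(-31))*(-2) = (((-18 + 3*(3 + 18))/(6*(3 + 18)) + 30)*(-31))*(-2) = (((⅙)*(-18 + 3*21)/21 + 30)*(-31))*(-2) = (((⅙)*(1/21)*(-18 + 63) + 30)*(-31))*(-2) = (((⅙)*(1/21)*45 + 30)*(-31))*(-2) = ((5/14 + 30)*(-31))*(-2) = ((425/14)*(-31))*(-2) = -13175/14*(-2) = 13175/7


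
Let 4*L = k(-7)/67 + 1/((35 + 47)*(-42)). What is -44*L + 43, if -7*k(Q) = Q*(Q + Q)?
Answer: 10453277/230748 ≈ 45.302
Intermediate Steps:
k(Q) = -2*Q²/7 (k(Q) = -Q*(Q + Q)/7 = -Q*2*Q/7 = -2*Q²/7)
L = -48283/922992 (L = (-2/7*(-7)²/67 + 1/((35 + 47)*(-42)))/4 = (-2/7*49*(1/67) - 1/42/82)/4 = (-14*1/67 + (1/82)*(-1/42))/4 = (-14/67 - 1/3444)/4 = (¼)*(-48283/230748) = -48283/922992 ≈ -0.052311)
-44*L + 43 = -44*(-48283/922992) + 43 = 531113/230748 + 43 = 10453277/230748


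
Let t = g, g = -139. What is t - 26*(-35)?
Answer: 771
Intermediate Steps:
t = -139
t - 26*(-35) = -139 - 26*(-35) = -139 + 910 = 771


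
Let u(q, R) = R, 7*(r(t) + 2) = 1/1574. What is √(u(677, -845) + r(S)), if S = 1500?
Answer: I*√102822675410/11018 ≈ 29.103*I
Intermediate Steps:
r(t) = -22035/11018 (r(t) = -2 + (⅐)/1574 = -2 + (⅐)*(1/1574) = -2 + 1/11018 = -22035/11018)
√(u(677, -845) + r(S)) = √(-845 - 22035/11018) = √(-9332245/11018) = I*√102822675410/11018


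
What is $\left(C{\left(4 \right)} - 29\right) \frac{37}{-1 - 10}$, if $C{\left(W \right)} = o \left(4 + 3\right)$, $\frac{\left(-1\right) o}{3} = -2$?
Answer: $- \frac{481}{11} \approx -43.727$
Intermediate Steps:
$o = 6$ ($o = \left(-3\right) \left(-2\right) = 6$)
$C{\left(W \right)} = 42$ ($C{\left(W \right)} = 6 \left(4 + 3\right) = 6 \cdot 7 = 42$)
$\left(C{\left(4 \right)} - 29\right) \frac{37}{-1 - 10} = \left(42 - 29\right) \frac{37}{-1 - 10} = 13 \frac{37}{-1 - 10} = 13 \frac{37}{-11} = 13 \cdot 37 \left(- \frac{1}{11}\right) = 13 \left(- \frac{37}{11}\right) = - \frac{481}{11}$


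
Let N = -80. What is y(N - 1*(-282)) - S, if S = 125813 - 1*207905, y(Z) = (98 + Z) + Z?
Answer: 82594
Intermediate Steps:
y(Z) = 98 + 2*Z
S = -82092 (S = 125813 - 207905 = -82092)
y(N - 1*(-282)) - S = (98 + 2*(-80 - 1*(-282))) - 1*(-82092) = (98 + 2*(-80 + 282)) + 82092 = (98 + 2*202) + 82092 = (98 + 404) + 82092 = 502 + 82092 = 82594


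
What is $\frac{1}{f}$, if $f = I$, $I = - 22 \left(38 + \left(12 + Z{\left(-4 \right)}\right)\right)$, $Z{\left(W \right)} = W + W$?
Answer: $- \frac{1}{924} \approx -0.0010823$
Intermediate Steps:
$Z{\left(W \right)} = 2 W$
$I = -924$ ($I = - 22 \left(38 + \left(12 + 2 \left(-4\right)\right)\right) = - 22 \left(38 + \left(12 - 8\right)\right) = - 22 \left(38 + 4\right) = \left(-22\right) 42 = -924$)
$f = -924$
$\frac{1}{f} = \frac{1}{-924} = - \frac{1}{924}$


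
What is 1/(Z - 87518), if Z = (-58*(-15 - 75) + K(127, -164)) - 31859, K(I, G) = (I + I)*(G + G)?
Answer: -1/197469 ≈ -5.0641e-6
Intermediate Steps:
K(I, G) = 4*G*I (K(I, G) = (2*I)*(2*G) = 4*G*I)
Z = -109951 (Z = (-58*(-15 - 75) + 4*(-164)*127) - 31859 = (-58*(-90) - 83312) - 31859 = (5220 - 83312) - 31859 = -78092 - 31859 = -109951)
1/(Z - 87518) = 1/(-109951 - 87518) = 1/(-197469) = -1/197469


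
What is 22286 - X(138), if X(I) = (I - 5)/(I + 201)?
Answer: 7554821/339 ≈ 22286.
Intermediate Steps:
X(I) = (-5 + I)/(201 + I)
22286 - X(138) = 22286 - (-5 + 138)/(201 + 138) = 22286 - 133/339 = 7554821/339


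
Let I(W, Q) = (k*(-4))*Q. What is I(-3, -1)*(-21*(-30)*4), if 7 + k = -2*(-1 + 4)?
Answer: -131040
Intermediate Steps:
k = -13 (k = -7 - 2*(-1 + 4) = -7 - 2*3 = -7 - 6 = -13)
I(W, Q) = 52*Q (I(W, Q) = (-13*(-4))*Q = 52*Q)
I(-3, -1)*(-21*(-30)*4) = (52*(-1))*(-21*(-30)*4) = -32760*4 = -52*2520 = -131040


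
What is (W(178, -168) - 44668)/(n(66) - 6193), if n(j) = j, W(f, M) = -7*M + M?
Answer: 43660/6127 ≈ 7.1258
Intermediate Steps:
W(f, M) = -6*M
(W(178, -168) - 44668)/(n(66) - 6193) = (-6*(-168) - 44668)/(66 - 6193) = (1008 - 44668)/(-6127) = -43660*(-1/6127) = 43660/6127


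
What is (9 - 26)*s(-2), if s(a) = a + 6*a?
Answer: 238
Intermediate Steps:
s(a) = 7*a
(9 - 26)*s(-2) = (9 - 26)*(7*(-2)) = -17*(-14) = 238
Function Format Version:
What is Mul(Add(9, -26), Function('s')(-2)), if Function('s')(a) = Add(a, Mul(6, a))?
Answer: 238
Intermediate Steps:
Function('s')(a) = Mul(7, a)
Mul(Add(9, -26), Function('s')(-2)) = Mul(Add(9, -26), Mul(7, -2)) = Mul(-17, -14) = 238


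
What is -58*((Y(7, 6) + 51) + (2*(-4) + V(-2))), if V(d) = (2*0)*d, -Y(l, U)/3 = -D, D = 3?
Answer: -3016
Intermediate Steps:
Y(l, U) = 9 (Y(l, U) = -(-3)*3 = -3*(-3) = 9)
V(d) = 0 (V(d) = 0*d = 0)
-58*((Y(7, 6) + 51) + (2*(-4) + V(-2))) = -58*((9 + 51) + (2*(-4) + 0)) = -58*(60 + (-8 + 0)) = -58*(60 - 8) = -58*52 = -3016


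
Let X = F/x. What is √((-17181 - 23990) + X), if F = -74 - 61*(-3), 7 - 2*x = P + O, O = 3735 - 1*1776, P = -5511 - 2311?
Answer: 2*I*√88663984390/2935 ≈ 202.91*I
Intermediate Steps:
P = -7822
O = 1959 (O = 3735 - 1776 = 1959)
x = 2935 (x = 7/2 - (-7822 + 1959)/2 = 7/2 - ½*(-5863) = 7/2 + 5863/2 = 2935)
F = 109 (F = -74 + 183 = 109)
X = 109/2935 ≈ 0.037138
√((-17181 - 23990) + X) = √((-17181 - 23990) + 109/2935) = √(-41171 + 109/2935) = √(-120836776/2935) = 2*I*√88663984390/2935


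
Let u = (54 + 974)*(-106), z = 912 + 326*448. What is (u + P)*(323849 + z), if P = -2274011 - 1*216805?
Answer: -1224001705256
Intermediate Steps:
P = -2490816 (P = -2274011 - 216805 = -2490816)
z = 146960 (z = 912 + 146048 = 146960)
u = -108968 (u = 1028*(-106) = -108968)
(u + P)*(323849 + z) = (-108968 - 2490816)*(323849 + 146960) = -2599784*470809 = -1224001705256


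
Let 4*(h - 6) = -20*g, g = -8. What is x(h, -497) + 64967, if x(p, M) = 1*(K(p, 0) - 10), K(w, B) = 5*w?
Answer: 65187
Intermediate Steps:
h = 46 (h = 6 + (-20*(-8))/4 = 6 + (1/4)*160 = 6 + 40 = 46)
x(p, M) = -10 + 5*p (x(p, M) = 1*(5*p - 10) = 1*(-10 + 5*p) = -10 + 5*p)
x(h, -497) + 64967 = (-10 + 5*46) + 64967 = (-10 + 230) + 64967 = 220 + 64967 = 65187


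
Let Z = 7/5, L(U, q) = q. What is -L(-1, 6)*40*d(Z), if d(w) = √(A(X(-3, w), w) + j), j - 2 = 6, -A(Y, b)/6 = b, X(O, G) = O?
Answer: -48*I*√10 ≈ -151.79*I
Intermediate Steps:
A(Y, b) = -6*b
j = 8 (j = 2 + 6 = 8)
Z = 7/5 (Z = 7*(⅕) = 7/5 ≈ 1.4000)
d(w) = √(8 - 6*w) (d(w) = √(-6*w + 8) = √(8 - 6*w))
-L(-1, 6)*40*d(Z) = -6*40*√(8 - 6*7/5) = -240*√(8 - 42/5) = -240*√(-⅖) = -240*I*√10/5 = -48*I*√10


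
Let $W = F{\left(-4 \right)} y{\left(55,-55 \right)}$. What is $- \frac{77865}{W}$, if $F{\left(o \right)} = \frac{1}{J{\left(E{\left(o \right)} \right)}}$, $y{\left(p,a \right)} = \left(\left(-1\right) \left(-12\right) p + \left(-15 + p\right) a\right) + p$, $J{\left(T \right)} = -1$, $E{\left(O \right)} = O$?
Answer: $- \frac{5191}{99} \approx -52.434$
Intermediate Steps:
$y{\left(p,a \right)} = 13 p + a \left(-15 + p\right)$ ($y{\left(p,a \right)} = \left(12 p + a \left(-15 + p\right)\right) + p = 13 p + a \left(-15 + p\right)$)
$F{\left(o \right)} = -1$ ($F{\left(o \right)} = \frac{1}{-1} = -1$)
$W = 1485$ ($W = - (\left(-15\right) \left(-55\right) + 13 \cdot 55 - 3025) = - (825 + 715 - 3025) = \left(-1\right) \left(-1485\right) = 1485$)
$- \frac{77865}{W} = - \frac{77865}{1485} = \left(-77865\right) \frac{1}{1485} = - \frac{5191}{99}$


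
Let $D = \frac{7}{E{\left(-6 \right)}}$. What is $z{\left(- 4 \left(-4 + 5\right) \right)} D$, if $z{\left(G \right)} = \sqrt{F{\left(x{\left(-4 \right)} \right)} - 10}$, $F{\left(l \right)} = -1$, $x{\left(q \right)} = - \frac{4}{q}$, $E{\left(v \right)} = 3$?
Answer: $\frac{7 i \sqrt{11}}{3} \approx 7.7388 i$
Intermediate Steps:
$D = \frac{7}{3} \approx 2.3333$
$z{\left(G \right)} = i \sqrt{11}$ ($z{\left(G \right)} = \sqrt{-1 - 10} = \sqrt{-11} = i \sqrt{11}$)
$z{\left(- 4 \left(-4 + 5\right) \right)} D = i \sqrt{11} \cdot \frac{7}{3} = \frac{7 i \sqrt{11}}{3}$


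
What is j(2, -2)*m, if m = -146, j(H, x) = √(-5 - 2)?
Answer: -146*I*√7 ≈ -386.28*I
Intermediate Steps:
j(H, x) = I*√7 (j(H, x) = √(-7) = I*√7)
j(2, -2)*m = (I*√7)*(-146) = -146*I*√7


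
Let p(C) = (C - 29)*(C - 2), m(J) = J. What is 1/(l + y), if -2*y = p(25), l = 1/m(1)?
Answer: 1/47 ≈ 0.021277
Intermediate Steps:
l = 1 (l = 1/1 = 1)
p(C) = (-29 + C)*(-2 + C)
y = 46 (y = -(58 + 25² - 31*25)/2 = -(58 + 625 - 775)/2 = -½*(-92) = 46)
1/(l + y) = 1/(1 + 46) = 1/47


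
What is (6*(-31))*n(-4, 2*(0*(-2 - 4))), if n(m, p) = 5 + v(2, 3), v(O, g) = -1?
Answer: -744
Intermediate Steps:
n(m, p) = 4 (n(m, p) = 5 - 1 = 4)
(6*(-31))*n(-4, 2*(0*(-2 - 4))) = (6*(-31))*4 = -186*4 = -744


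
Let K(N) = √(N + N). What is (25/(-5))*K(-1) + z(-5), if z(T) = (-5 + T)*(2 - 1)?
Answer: -10 - 5*I*√2 ≈ -10.0 - 7.0711*I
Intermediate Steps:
z(T) = -5 + T (z(T) = (-5 + T)*1 = -5 + T)
K(N) = √2*√N (K(N) = √(2*N) = √2*√N)
(25/(-5))*K(-1) + z(-5) = (25/(-5))*(√2*√(-1)) + (-5 - 5) = (25*(-⅕))*(√2*I) - 10 = -5*I*√2 - 10 = -10 - 5*I*√2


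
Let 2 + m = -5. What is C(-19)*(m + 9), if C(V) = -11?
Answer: -22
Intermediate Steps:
m = -7 (m = -2 - 5 = -7)
C(-19)*(m + 9) = -11*(-7 + 9) = -11*2 = -22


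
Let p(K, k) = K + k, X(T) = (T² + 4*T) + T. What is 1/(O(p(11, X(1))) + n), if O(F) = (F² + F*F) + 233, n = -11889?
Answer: -1/11078 ≈ -9.0269e-5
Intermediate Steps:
X(T) = T² + 5*T
O(F) = 233 + 2*F² (O(F) = (F² + F²) + 233 = 2*F² + 233 = 233 + 2*F²)
1/(O(p(11, X(1))) + n) = 1/((233 + 2*(11 + 1*(5 + 1))²) - 11889) = 1/((233 + 2*(11 + 1*6)²) - 11889) = 1/((233 + 2*(11 + 6)²) - 11889) = 1/((233 + 2*17²) - 11889) = 1/((233 + 2*289) - 11889) = 1/((233 + 578) - 11889) = 1/(811 - 11889) = 1/(-11078) = -1/11078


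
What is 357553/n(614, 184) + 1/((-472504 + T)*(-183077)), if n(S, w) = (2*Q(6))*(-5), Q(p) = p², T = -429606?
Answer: -1181037551088511/1189120265784 ≈ -993.20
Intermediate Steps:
n(S, w) = -360 (n(S, w) = (2*6²)*(-5) = (2*36)*(-5) = 72*(-5) = -360)
357553/n(614, 184) + 1/((-472504 + T)*(-183077)) = 357553/(-360) + 1/(-472504 - 429606*(-183077)) = 357553*(-1/360) - 1/183077/(-902110) = -357553/360 - 1/902110*(-1/183077) = -357553/360 + 1/165155592470 = -1181037551088511/1189120265784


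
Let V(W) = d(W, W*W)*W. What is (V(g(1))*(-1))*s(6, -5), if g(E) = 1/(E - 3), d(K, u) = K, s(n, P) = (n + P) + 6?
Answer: -7/4 ≈ -1.7500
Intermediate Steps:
s(n, P) = 6 + P + n (s(n, P) = (P + n) + 6 = 6 + P + n)
g(E) = 1/(-3 + E)
V(W) = W**2 (V(W) = W*W = W**2)
(V(g(1))*(-1))*s(6, -5) = ((1/(-3 + 1))**2*(-1))*(6 - 5 + 6) = ((1/(-2))**2*(-1))*7 = ((-1/2)**2*(-1))*7 = ((1/4)*(-1))*7 = -1/4*7 = -7/4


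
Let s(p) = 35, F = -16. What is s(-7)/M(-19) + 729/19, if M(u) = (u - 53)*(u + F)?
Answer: 52507/1368 ≈ 38.382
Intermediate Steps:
M(u) = (-53 + u)*(-16 + u) (M(u) = (u - 53)*(u - 16) = (-53 + u)*(-16 + u))
s(-7)/M(-19) + 729/19 = 35/(848 + (-19)**2 - 69*(-19)) + 729/19 = 35/(848 + 361 + 1311) + 729*(1/19) = 35/2520 + 729/19 = 35*(1/2520) + 729/19 = 1/72 + 729/19 = 52507/1368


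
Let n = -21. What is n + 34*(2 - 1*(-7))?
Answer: 285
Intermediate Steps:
n + 34*(2 - 1*(-7)) = -21 + 34*(2 - 1*(-7)) = -21 + 34*(2 + 7) = -21 + 34*9 = -21 + 306 = 285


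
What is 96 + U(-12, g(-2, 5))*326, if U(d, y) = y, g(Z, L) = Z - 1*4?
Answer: -1860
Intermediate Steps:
g(Z, L) = -4 + Z (g(Z, L) = Z - 4 = -4 + Z)
96 + U(-12, g(-2, 5))*326 = 96 + (-4 - 2)*326 = 96 - 6*326 = 96 - 1956 = -1860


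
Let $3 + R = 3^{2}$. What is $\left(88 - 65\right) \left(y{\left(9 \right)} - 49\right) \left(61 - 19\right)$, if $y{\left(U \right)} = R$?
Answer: $-41538$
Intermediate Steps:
$R = 6$ ($R = -3 + 3^{2} = -3 + 9 = 6$)
$y{\left(U \right)} = 6$
$\left(88 - 65\right) \left(y{\left(9 \right)} - 49\right) \left(61 - 19\right) = \left(88 - 65\right) \left(6 - 49\right) \left(61 - 19\right) = 23 \left(\left(-43\right) 42\right) = 23 \left(-1806\right) = -41538$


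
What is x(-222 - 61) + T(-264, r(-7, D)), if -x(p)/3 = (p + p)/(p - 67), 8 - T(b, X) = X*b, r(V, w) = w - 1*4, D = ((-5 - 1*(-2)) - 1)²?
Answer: 554951/175 ≈ 3171.1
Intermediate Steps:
D = 16 (D = ((-5 + 2) - 1)² = (-3 - 1)² = (-4)² = 16)
r(V, w) = -4 + w (r(V, w) = w - 4 = -4 + w)
T(b, X) = 8 - X*b
x(p) = -6*p/(-67 + p) (x(p) = -3*(p + p)/(p - 67) = -3*2*p/(-67 + p) = -6*p/(-67 + p))
x(-222 - 61) + T(-264, r(-7, D)) = -6*(-222 - 61)/(-67 + (-222 - 61)) + (8 - 1*(-4 + 16)*(-264)) = -6*(-283)/(-67 - 283) + (8 - 1*12*(-264)) = -6*(-283)/(-350) + (8 + 3168) = -6*(-283)*(-1/350) + 3176 = -849/175 + 3176 = 554951/175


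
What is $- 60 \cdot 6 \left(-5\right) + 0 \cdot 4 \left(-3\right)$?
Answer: $1800$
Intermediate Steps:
$- 60 \cdot 6 \left(-5\right) + 0 \cdot 4 \left(-3\right) = \left(-60\right) \left(-30\right) + 0 \left(-3\right) = 1800 + 0 = 1800$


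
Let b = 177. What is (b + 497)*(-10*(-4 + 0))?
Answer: 26960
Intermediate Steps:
(b + 497)*(-10*(-4 + 0)) = (177 + 497)*(-10*(-4 + 0)) = 674*(-10*(-4)) = 674*40 = 26960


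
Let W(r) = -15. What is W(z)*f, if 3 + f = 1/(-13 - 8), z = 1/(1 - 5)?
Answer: 320/7 ≈ 45.714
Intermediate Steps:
z = -1/4 (z = 1/(-4) = -1/4 ≈ -0.25000)
f = -64/21 (f = -3 + 1/(-13 - 8) = -3 + 1/(-21) = -3 - 1/21 = -64/21 ≈ -3.0476)
W(z)*f = -15*(-64/21) = 320/7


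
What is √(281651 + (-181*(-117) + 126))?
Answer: √302954 ≈ 550.41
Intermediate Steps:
√(281651 + (-181*(-117) + 126)) = √(281651 + (21177 + 126)) = √(281651 + 21303) = √302954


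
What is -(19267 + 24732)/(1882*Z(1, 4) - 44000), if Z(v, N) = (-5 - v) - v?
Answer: 43999/57174 ≈ 0.76956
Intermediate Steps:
Z(v, N) = -5 - 2*v
-(19267 + 24732)/(1882*Z(1, 4) - 44000) = -(19267 + 24732)/(1882*(-5 - 2*1) - 44000) = -43999/(1882*(-5 - 2) - 44000) = -43999/(1882*(-7) - 44000) = -43999/(-13174 - 44000) = -43999/(-57174) = -43999*(-1)/57174 = -1*(-43999/57174) = 43999/57174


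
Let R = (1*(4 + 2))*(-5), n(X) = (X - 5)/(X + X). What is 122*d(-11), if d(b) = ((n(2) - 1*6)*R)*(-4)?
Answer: -98820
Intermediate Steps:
n(X) = (-5 + X)/(2*X) (n(X) = (-5 + X)/((2*X)) = (-5 + X)*(1/(2*X)) = (-5 + X)/(2*X))
R = -30 (R = (1*6)*(-5) = 6*(-5) = -30)
d(b) = -810 (d(b) = (((1/2)*(-5 + 2)/2 - 1*6)*(-30))*(-4) = (((1/2)*(1/2)*(-3) - 6)*(-30))*(-4) = ((-3/4 - 6)*(-30))*(-4) = -27/4*(-30)*(-4) = (405/2)*(-4) = -810)
122*d(-11) = 122*(-810) = -98820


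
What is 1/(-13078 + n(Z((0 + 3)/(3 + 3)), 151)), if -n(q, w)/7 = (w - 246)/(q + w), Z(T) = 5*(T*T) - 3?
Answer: -597/7804906 ≈ -7.6490e-5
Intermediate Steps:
Z(T) = -3 + 5*T² (Z(T) = 5*T² - 3 = -3 + 5*T²)
n(q, w) = -7*(-246 + w)/(q + w) (n(q, w) = -7*(w - 246)/(q + w) = -7*(-246 + w)/(q + w))
1/(-13078 + n(Z((0 + 3)/(3 + 3)), 151)) = 1/(-13078 + 7*(246 - 1*151)/((-3 + 5*((0 + 3)/(3 + 3))²) + 151)) = 1/(-13078 + 7*(246 - 151)/((-3 + 5*(3/6)²) + 151)) = 1/(-13078 + 7*95/((-3 + 5*(3*(⅙))²) + 151)) = 1/(-13078 + 7*95/((-3 + 5*(½)²) + 151)) = 1/(-13078 + 7*95/((-3 + 5*(¼)) + 151)) = 1/(-13078 + 7*95/((-3 + 5/4) + 151)) = 1/(-13078 + 7*95/(-7/4 + 151)) = 1/(-13078 + 7*95/(597/4)) = 1/(-13078 + 7*(4/597)*95) = 1/(-13078 + 2660/597) = 1/(-7804906/597) = -597/7804906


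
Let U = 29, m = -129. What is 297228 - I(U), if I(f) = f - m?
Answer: 297070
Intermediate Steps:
I(f) = 129 + f (I(f) = f - 1*(-129) = f + 129 = 129 + f)
297228 - I(U) = 297228 - (129 + 29) = 297228 - 1*158 = 297228 - 158 = 297070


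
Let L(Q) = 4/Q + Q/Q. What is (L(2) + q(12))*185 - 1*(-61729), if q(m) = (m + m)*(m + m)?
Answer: 168844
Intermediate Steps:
L(Q) = 1 + 4/Q (L(Q) = 4/Q + 1 = 1 + 4/Q)
q(m) = 4*m**2 (q(m) = (2*m)*(2*m) = 4*m**2)
(L(2) + q(12))*185 - 1*(-61729) = ((4 + 2)/2 + 4*12**2)*185 - 1*(-61729) = ((1/2)*6 + 4*144)*185 + 61729 = (3 + 576)*185 + 61729 = 579*185 + 61729 = 107115 + 61729 = 168844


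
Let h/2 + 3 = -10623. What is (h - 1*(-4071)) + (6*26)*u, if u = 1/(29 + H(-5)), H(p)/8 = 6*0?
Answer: -498093/29 ≈ -17176.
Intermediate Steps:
h = -21252 (h = -6 + 2*(-10623) = -6 - 21246 = -21252)
H(p) = 0 (H(p) = 8*(6*0) = 8*0 = 0)
u = 1/29 (u = 1/(29 + 0) = 1/29 ≈ 0.034483)
(h - 1*(-4071)) + (6*26)*u = (-21252 - 1*(-4071)) + (6*26)*(1/29) = (-21252 + 4071) + 156*(1/29) = -17181 + 156/29 = -498093/29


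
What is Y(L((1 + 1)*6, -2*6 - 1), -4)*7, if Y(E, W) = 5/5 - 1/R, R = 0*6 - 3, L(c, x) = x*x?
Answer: 28/3 ≈ 9.3333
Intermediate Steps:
L(c, x) = x**2
R = -3 (R = 0 - 3 = -3)
Y(E, W) = 4/3 (Y(E, W) = 5/5 - 1/(-3) = 5*(1/5) - 1*(-1/3) = 1 + 1/3 = 4/3)
Y(L((1 + 1)*6, -2*6 - 1), -4)*7 = (4/3)*7 = 28/3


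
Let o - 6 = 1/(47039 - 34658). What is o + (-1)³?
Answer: 61906/12381 ≈ 5.0001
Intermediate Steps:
o = 74287/12381 (o = 6 + 1/(47039 - 34658) = 6 + 1/12381 = 74287/12381 ≈ 6.0001)
o + (-1)³ = 74287/12381 + (-1)³ = 74287/12381 - 1 = 61906/12381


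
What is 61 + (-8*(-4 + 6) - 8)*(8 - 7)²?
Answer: 37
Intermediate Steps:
61 + (-8*(-4 + 6) - 8)*(8 - 7)² = 61 + (-8*2 - 8)*1² = 61 + (-2*8 - 8)*1 = 61 + (-16 - 8)*1 = 61 - 24*1 = 61 - 24 = 37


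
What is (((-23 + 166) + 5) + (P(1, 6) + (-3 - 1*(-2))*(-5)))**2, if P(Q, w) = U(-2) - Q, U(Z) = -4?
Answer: 21904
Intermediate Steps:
P(Q, w) = -4 - Q
(((-23 + 166) + 5) + (P(1, 6) + (-3 - 1*(-2))*(-5)))**2 = (((-23 + 166) + 5) + ((-4 - 1*1) + (-3 - 1*(-2))*(-5)))**2 = ((143 + 5) + ((-4 - 1) + (-3 + 2)*(-5)))**2 = (148 + (-5 - 1*(-5)))**2 = (148 + (-5 + 5))**2 = (148 + 0)**2 = 148**2 = 21904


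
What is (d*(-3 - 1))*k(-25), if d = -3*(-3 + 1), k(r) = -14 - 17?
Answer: 744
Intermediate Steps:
k(r) = -31
d = 6 (d = -3*(-2) = 6)
(d*(-3 - 1))*k(-25) = (6*(-3 - 1))*(-31) = (6*(-4))*(-31) = -24*(-31) = 744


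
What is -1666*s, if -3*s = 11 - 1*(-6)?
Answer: 28322/3 ≈ 9440.7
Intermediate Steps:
s = -17/3 (s = -(11 - 1*(-6))/3 = -(11 + 6)/3 = -⅓*17 = -17/3 ≈ -5.6667)
-1666*s = -1666*(-17/3) = 28322/3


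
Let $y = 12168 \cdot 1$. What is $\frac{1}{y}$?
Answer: $\frac{1}{12168} \approx 8.2183 \cdot 10^{-5}$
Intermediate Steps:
$y = 12168$
$\frac{1}{y} = \frac{1}{12168}$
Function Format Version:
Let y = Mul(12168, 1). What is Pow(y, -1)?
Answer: Rational(1, 12168) ≈ 8.2183e-5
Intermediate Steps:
y = 12168
Pow(y, -1) = Pow(12168, -1) = Rational(1, 12168)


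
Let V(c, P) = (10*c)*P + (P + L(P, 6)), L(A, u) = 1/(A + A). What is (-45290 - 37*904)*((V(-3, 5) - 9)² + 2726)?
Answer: -103978292649/50 ≈ -2.0796e+9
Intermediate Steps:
L(A, u) = 1/(2*A)
V(c, P) = P + 1/(2*P) + 10*P*c (V(c, P) = (10*c)*P + (P + 1/(2*P)) = 10*P*c + (P + 1/(2*P)) = P + 1/(2*P) + 10*P*c)
(-45290 - 37*904)*((V(-3, 5) - 9)² + 2726) = (-45290 - 37*904)*(((5 + (½)/5 + 10*5*(-3)) - 9)² + 2726) = (-45290 - 33448)*(((5 + (½)*(⅕) - 150) - 9)² + 2726) = -78738*(((5 + ⅒ - 150) - 9)² + 2726) = -78738*((-1449/10 - 9)² + 2726) = -78738*((-1539/10)² + 2726) = -78738*(2368521/100 + 2726) = -78738*2641121/100 = -103978292649/50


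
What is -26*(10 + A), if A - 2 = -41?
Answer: 754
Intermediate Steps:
A = -39 (A = 2 - 41 = -39)
-26*(10 + A) = -26*(10 - 39) = -26*(-29) = 754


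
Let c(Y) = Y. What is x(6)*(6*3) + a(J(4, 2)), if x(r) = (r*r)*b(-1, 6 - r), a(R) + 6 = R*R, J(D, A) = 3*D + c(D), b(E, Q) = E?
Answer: -398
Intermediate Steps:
J(D, A) = 4*D (J(D, A) = 3*D + D = 4*D)
a(R) = -6 + R² (a(R) = -6 + R*R = -6 + R²)
x(r) = -r² (x(r) = (r*r)*(-1) = r²*(-1) = -r²)
x(6)*(6*3) + a(J(4, 2)) = (-1*6²)*(6*3) + (-6 + (4*4)²) = -1*36*18 + (-6 + 16²) = -36*18 + (-6 + 256) = -648 + 250 = -398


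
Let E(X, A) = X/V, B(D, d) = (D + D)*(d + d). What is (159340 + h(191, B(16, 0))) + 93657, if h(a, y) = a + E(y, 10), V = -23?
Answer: 253188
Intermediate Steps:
B(D, d) = 4*D*d (B(D, d) = (2*D)*(2*d) = 4*D*d)
E(X, A) = -X/23 (E(X, A) = X/(-23) = X*(-1/23) = -X/23)
h(a, y) = a - y/23
(159340 + h(191, B(16, 0))) + 93657 = (159340 + (191 - 4*16*0/23)) + 93657 = (159340 + (191 - 1/23*0)) + 93657 = (159340 + (191 + 0)) + 93657 = (159340 + 191) + 93657 = 159531 + 93657 = 253188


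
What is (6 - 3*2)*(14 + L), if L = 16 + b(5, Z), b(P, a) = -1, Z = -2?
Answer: 0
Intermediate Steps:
L = 15 (L = 16 - 1 = 15)
(6 - 3*2)*(14 + L) = (6 - 3*2)*(14 + 15) = (6 - 6)*29 = 0*29 = 0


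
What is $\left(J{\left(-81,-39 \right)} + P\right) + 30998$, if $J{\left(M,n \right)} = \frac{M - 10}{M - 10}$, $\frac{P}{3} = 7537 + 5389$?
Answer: $69777$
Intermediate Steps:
$P = 38778$ ($P = 3 \left(7537 + 5389\right) = 3 \cdot 12926 = 38778$)
$J{\left(M,n \right)} = 1$ ($J{\left(M,n \right)} = \frac{-10 + M}{-10 + M} = 1$)
$\left(J{\left(-81,-39 \right)} + P\right) + 30998 = \left(1 + 38778\right) + 30998 = 38779 + 30998 = 69777$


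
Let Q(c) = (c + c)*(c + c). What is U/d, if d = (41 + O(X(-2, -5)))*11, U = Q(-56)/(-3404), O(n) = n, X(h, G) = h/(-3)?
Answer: -9408/1170125 ≈ -0.0080402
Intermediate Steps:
Q(c) = 4*c² (Q(c) = (2*c)*(2*c) = 4*c²)
X(h, G) = -h/3 (X(h, G) = h*(-⅓) = -h/3)
U = -3136/851 (U = (4*(-56)²)/(-3404) = (4*3136)*(-1/3404) = 12544*(-1/3404) = -3136/851 ≈ -3.6851)
d = 1375/3 (d = (41 - ⅓*(-2))*11 = (41 + ⅔)*11 = (125/3)*11 = 1375/3 ≈ 458.33)
U/d = -3136/(851*1375/3) = -3136/851*3/1375 = -9408/1170125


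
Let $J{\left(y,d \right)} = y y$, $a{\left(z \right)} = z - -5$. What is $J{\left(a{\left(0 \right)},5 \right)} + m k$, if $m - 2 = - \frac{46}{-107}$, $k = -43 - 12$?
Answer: $- \frac{11625}{107} \approx -108.64$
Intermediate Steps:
$a{\left(z \right)} = 5 + z$ ($a{\left(z \right)} = z + 5 = 5 + z$)
$J{\left(y,d \right)} = y^{2}$
$k = -55$ ($k = -43 - 12 = -55$)
$m = \frac{260}{107}$ ($m = 2 - \frac{46}{-107} = 2 - - \frac{46}{107} = 2 + \frac{46}{107} = \frac{260}{107} \approx 2.4299$)
$J{\left(a{\left(0 \right)},5 \right)} + m k = \left(5 + 0\right)^{2} + \frac{260}{107} \left(-55\right) = 5^{2} - \frac{14300}{107} = 25 - \frac{14300}{107} = - \frac{11625}{107}$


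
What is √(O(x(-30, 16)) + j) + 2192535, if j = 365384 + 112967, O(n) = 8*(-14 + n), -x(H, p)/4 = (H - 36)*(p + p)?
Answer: 2192535 + 3*√60647 ≈ 2.1933e+6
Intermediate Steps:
x(H, p) = -8*p*(-36 + H) (x(H, p) = -4*(H - 36)*(p + p) = -4*(-36 + H)*2*p = -8*p*(-36 + H))
O(n) = -112 + 8*n
j = 478351
√(O(x(-30, 16)) + j) + 2192535 = √((-112 + 8*(8*16*(36 - 1*(-30)))) + 478351) + 2192535 = √((-112 + 8*(8*16*(36 + 30))) + 478351) + 2192535 = √((-112 + 8*(8*16*66)) + 478351) + 2192535 = √((-112 + 8*8448) + 478351) + 2192535 = √((-112 + 67584) + 478351) + 2192535 = √(67472 + 478351) + 2192535 = √545823 + 2192535 = 3*√60647 + 2192535 = 2192535 + 3*√60647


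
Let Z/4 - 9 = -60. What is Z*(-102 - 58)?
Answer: 32640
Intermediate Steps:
Z = -204 (Z = 36 + 4*(-60) = 36 - 240 = -204)
Z*(-102 - 58) = -204*(-102 - 58) = -204*(-160) = 32640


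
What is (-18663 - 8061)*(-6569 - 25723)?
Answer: 862971408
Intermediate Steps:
(-18663 - 8061)*(-6569 - 25723) = -26724*(-32292) = 862971408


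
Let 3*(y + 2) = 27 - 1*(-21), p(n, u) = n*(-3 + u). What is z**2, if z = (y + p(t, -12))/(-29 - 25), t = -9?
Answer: 22201/2916 ≈ 7.6135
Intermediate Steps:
y = 14 (y = -2 + (27 - 1*(-21))/3 = -2 + (27 + 21)/3 = -2 + (1/3)*48 = -2 + 16 = 14)
z = -149/54 (z = (14 - 9*(-3 - 12))/(-29 - 25) = (14 - 9*(-15))/(-54) = (14 + 135)*(-1/54) = 149*(-1/54) = -149/54 ≈ -2.7593)
z**2 = (-149/54)**2 = 22201/2916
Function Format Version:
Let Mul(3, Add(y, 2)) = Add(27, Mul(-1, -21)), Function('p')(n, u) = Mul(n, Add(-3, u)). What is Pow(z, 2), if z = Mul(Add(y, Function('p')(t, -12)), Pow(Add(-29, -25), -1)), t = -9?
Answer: Rational(22201, 2916) ≈ 7.6135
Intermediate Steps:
y = 14 (y = Add(-2, Mul(Rational(1, 3), Add(27, Mul(-1, -21)))) = Add(-2, Mul(Rational(1, 3), Add(27, 21))) = Add(-2, Mul(Rational(1, 3), 48)) = Add(-2, 16) = 14)
z = Rational(-149, 54) (z = Mul(Add(14, Mul(-9, Add(-3, -12))), Pow(Add(-29, -25), -1)) = Mul(Add(14, Mul(-9, -15)), Pow(-54, -1)) = Mul(Add(14, 135), Rational(-1, 54)) = Mul(149, Rational(-1, 54)) = Rational(-149, 54) ≈ -2.7593)
Pow(z, 2) = Pow(Rational(-149, 54), 2) = Rational(22201, 2916)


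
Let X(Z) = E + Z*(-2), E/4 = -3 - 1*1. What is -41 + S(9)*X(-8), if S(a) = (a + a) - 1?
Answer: -41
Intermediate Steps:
E = -16 (E = 4*(-3 - 1*1) = 4*(-3 - 1) = 4*(-4) = -16)
S(a) = -1 + 2*a (S(a) = 2*a - 1 = -1 + 2*a)
X(Z) = -16 - 2*Z (X(Z) = -16 + Z*(-2) = -16 - 2*Z)
-41 + S(9)*X(-8) = -41 + (-1 + 2*9)*(-16 - 2*(-8)) = -41 + (-1 + 18)*(-16 + 16) = -41 + 17*0 = -41 + 0 = -41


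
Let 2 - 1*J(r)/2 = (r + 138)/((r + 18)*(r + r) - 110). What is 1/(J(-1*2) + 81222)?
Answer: 87/7066798 ≈ 1.2311e-5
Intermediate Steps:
J(r) = 4 - 2*(138 + r)/(-110 + 2*r*(18 + r)) (J(r) = 4 - 2*(r + 138)/((r + 18)*(r + r) - 110) = 4 - 2*(138 + r)/((18 + r)*(2*r) - 110) = 4 - 2*(138 + r)/(2*r*(18 + r) - 110) = 4 - 2*(138 + r)/(-110 + 2*r*(18 + r)))
1/(J(-1*2) + 81222) = 1/((-358 + 4*(-1*2)² + 71*(-1*2))/(-55 + (-1*2)² + 18*(-1*2)) + 81222) = 1/((-358 + 4*(-2)² + 71*(-2))/(-55 + (-2)² + 18*(-2)) + 81222) = 1/((-358 + 4*4 - 142)/(-55 + 4 - 36) + 81222) = 1/((-358 + 16 - 142)/(-87) + 81222) = 1/(-1/87*(-484) + 81222) = 1/(484/87 + 81222) = 1/(7066798/87) = 87/7066798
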